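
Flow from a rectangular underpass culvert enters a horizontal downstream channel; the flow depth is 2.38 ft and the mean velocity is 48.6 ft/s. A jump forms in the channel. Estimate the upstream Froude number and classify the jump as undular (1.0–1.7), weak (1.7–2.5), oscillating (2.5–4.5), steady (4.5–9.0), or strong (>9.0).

Fr₁ = 5.55; steady jump

Fr₁ = V₁/√(g·y₁) = 48.6/√(32.2×2.38) = 5.55.
Fr₁ = 5.55 lies in the steady range.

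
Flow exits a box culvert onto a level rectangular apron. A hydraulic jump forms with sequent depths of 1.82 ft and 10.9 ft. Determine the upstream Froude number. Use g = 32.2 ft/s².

Fr₁ = 4.57

For a rectangular channel the momentum equation gives q² = ½·g·y₁·y₂·(y₁ + y₂) = ½×32.2×1.82×10.9×12.7 = 4063.
q = √4063 = 63.7 ft²/s.
V₁ = q/y₁ = 35.0 ft/s; Fr₁ = V₁/√(g·y₁) = 4.57.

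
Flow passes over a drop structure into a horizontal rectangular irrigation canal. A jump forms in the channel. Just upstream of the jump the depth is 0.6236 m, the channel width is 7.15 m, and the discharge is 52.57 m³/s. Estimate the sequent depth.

q = Q/b = 52.57/7.15 = 7.352 m²/s; V₁ = q/y₁ = 11.79 m/s. Fr₁ = V₁/√(g·y₁) = 4.767.
Conjugate-depth relation: y₂/y₁ = ½[√(1 + 8Fr₁²) − 1] = ½[√182.79 − 1] = 6.260.
y₂ = 6.260 × 0.6236 = 3.904 m.

y₂ = 3.904 m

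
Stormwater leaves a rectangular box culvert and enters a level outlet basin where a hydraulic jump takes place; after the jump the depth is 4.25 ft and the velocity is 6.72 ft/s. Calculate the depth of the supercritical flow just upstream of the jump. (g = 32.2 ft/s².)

Fr₂ = V₂/√(g·y₂) = 6.72/√(32.2×4.25) = 0.574.
The Bélanger relation is symmetric: y₁/y₂ = ½[√(1 + 8Fr₂²) − 1] = ½[√3.640 − 1] = 0.454.
y₁ = 0.454 × 4.25 = 1.93 ft.

y₁ = 1.93 ft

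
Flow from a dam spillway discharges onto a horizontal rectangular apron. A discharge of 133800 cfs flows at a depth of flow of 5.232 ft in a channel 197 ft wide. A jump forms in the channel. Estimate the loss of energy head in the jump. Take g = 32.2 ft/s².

ΔE = 194.1 ft

q = Q/b = 133800/197 = 679.2 ft²/s; V₁ = q/y₁ = 129.8 ft/s. Fr₁ = V₁/√(g·y₁) = 10.00.
By Bélanger, y₂/y₁ = ½[√(1 + 8Fr₁²) − 1] = ½[√801.22 − 1] = 13.65.
y₂ = 13.65 × 5.232 = 71.43 ft.
V₂ = q/y₂ = 679.2/71.43 = 9.508 ft/s. E₁ = y₁ + V₁²/2g = 266.9 ft; E₂ = y₂ + V₂²/2g = 72.84 ft. ΔE = E₁ − E₂ = 194.1 ft.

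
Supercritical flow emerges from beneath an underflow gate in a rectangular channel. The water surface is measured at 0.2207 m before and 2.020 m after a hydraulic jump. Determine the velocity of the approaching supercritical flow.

V₁ = 10.03 m/s

For a rectangular channel the momentum equation gives q² = ½·g·y₁·y₂·(y₁ + y₂) = ½×9.81×0.2207×2.020×2.241 = 4.900.
q = √4.900 = 2.214 m²/s.
V₁ = q/y₁ = 2.214/0.2207 = 10.03 m/s.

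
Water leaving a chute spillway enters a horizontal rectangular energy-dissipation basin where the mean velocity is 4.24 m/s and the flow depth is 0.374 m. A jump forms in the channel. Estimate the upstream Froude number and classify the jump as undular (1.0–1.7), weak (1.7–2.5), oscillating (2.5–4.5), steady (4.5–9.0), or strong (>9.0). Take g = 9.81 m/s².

Fr₁ = V₁/√(g·y₁) = 4.24/√(9.81×0.374) = 2.21.
Fr₁ = 2.21 lies in the weak range.

Fr₁ = 2.21; weak jump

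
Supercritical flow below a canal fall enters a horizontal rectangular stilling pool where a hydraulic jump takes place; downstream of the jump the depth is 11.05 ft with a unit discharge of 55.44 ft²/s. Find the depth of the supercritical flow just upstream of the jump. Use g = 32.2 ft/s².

V₂ = q/y₂ = 55.44/11.05 = 5.017 ft/s; Fr₂ = V₂/√(g·y₂) = 0.2660.
Since the conjugate-depth ratio holds either way, y₁/y₂ = ½[√(1 + 8Fr₂²) − 1] = ½[√1.5660 − 1] = 0.1257.
y₁ = 0.1257 × 11.05 = 1.389 ft.

y₁ = 1.389 ft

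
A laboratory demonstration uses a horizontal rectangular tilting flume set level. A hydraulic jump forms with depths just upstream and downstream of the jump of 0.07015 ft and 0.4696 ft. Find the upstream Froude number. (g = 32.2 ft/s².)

For a rectangular channel the momentum equation gives q² = ½·g·y₁·y₂·(y₁ + y₂) = ½×32.2×0.07015×0.4696×0.5398 = 0.2863.
q = √0.2863 = 0.5350 ft²/s.
V₁ = q/y₁ = 7.627 ft/s; Fr₁ = V₁/√(g·y₁) = 5.075.

Fr₁ = 5.075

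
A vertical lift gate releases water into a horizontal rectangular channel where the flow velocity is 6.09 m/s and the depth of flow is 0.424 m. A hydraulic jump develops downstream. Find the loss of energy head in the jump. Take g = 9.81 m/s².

ΔE = 0.589 m

Fr₁ = V₁/√(g·y₁) = 6.09/√(9.81×0.424) = 2.99.
Conjugate-depth relation: y₂/y₁ = ½[√(1 + 8Fr₁²) − 1] = ½[√72.33 − 1] = 3.75.
y₂ = 3.75 × 0.424 = 1.59 m.
Head loss: ΔE = (y₂ − y₁)³/(4y₁y₂) = (1.59 − 0.424)³/(4×0.424×1.59) = 1.59/2.70 = 0.589 m.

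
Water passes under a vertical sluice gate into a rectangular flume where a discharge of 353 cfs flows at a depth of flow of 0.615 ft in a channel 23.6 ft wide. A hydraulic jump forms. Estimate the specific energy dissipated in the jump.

q = Q/b = 353/23.6 = 15.0 ft²/s; V₁ = q/y₁ = 24.3 ft/s. Fr₁ = V₁/√(g·y₁) = 5.47.
Conjugate-depth relation: y₂/y₁ = ½[√(1 + 8Fr₁²) − 1] = ½[√240.0 − 1] = 7.25.
y₂ = 7.25 × 0.615 = 4.46 ft.
V₂ = q/y₂ = 15.0/4.46 = 3.36 ft/s. E₁ = y₁ + V₁²/2g = 9.80 ft; E₂ = y₂ + V₂²/2g = 4.63 ft. ΔE = E₁ − E₂ = 5.17 ft.

ΔE = 5.17 ft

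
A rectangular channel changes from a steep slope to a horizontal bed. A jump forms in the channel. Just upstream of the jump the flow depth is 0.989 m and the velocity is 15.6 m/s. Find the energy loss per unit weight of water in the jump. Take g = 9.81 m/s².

ΔE = 6.58 m

Fr₁ = V₁/√(g·y₁) = 15.6/√(9.81×0.989) = 5.01.
From the momentum equation for a rectangular channel, y₂/y₁ = ½[√(1 + 8Fr₁²) − 1] = ½[√201.7 − 1] = 6.60.
y₂ = 6.60 × 0.989 = 6.53 m.
Head loss: ΔE = (y₂ − y₁)³/(4y₁y₂) = (6.53 − 0.989)³/(4×0.989×6.53) = 170/25.8 = 6.58 m.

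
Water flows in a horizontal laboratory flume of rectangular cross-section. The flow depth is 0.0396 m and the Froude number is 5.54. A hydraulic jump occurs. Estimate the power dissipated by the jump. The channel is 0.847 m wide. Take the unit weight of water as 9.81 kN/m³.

Fr₁ = 5.54 (given).
From the momentum equation for a rectangular channel, y₂/y₁ = ½[√(1 + 8Fr₁²) − 1] = ½[√246.5 − 1] = 7.35.
y₂ = 7.35 × 0.0396 = 0.291 m.
V₁ = Fr₁·√(g·y₁) = 5.54×√(9.81×0.0396) = 3.45 m/s; q = V₁·y₁ = 0.137 m²/s. V₂ = q/y₂ = 0.137/0.291 = 0.470 m/s. E₁ = y₁ + V₁²/2g = 0.647 m; E₂ = y₂ + V₂²/2g = 0.302 m. ΔE = E₁ − E₂ = 0.345 m.
Q = q·b = 0.137 × 0.847 = 0.116 m³/s. P = γ·Q·ΔE = 9.81 × 0.116 × 0.345 = 0.392 kW.

P = 0.392 kW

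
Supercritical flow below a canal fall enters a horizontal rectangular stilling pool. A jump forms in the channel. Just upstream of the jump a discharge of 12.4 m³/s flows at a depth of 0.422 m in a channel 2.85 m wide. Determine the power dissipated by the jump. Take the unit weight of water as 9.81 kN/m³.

P = 353 kW

q = Q/b = 12.4/2.85 = 4.35 m²/s; V₁ = q/y₁ = 10.3 m/s. Fr₁ = V₁/√(g·y₁) = 5.07.
Bélanger equation: y₂/y₁ = ½[√(1 + 8Fr₁²) − 1] = ½[√206.4 − 1] = 6.68.
y₂ = 6.68 × 0.422 = 2.82 m.
Head loss: ΔE = (y₂ − y₁)³/(4y₁y₂) = (2.82 − 0.422)³/(4×0.422×2.82) = 13.8/4.76 = 2.90 m.
P = γ·Q·ΔE = 9.81 × 12.4 × 2.90 = 353 kW.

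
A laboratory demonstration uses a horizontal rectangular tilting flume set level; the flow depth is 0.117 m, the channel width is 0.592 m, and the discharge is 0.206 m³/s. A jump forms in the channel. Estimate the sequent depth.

q = Q/b = 0.206/0.592 = 0.348 m²/s; V₁ = q/y₁ = 2.97 m/s. Fr₁ = V₁/√(g·y₁) = 2.78.
Bélanger equation: y₂/y₁ = ½[√(1 + 8Fr₁²) − 1] = ½[√62.65 − 1] = 3.46.
y₂ = 3.46 × 0.117 = 0.405 m.

y₂ = 0.405 m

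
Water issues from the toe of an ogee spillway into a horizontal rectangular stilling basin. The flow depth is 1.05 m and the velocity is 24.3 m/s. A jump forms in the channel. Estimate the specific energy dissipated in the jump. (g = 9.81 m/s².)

ΔE = 20.1 m

Fr₁ = V₁/√(g·y₁) = 24.3/√(9.81×1.05) = 7.57.
From the momentum equation for a rectangular channel, y₂/y₁ = ½[√(1 + 8Fr₁²) − 1] = ½[√459.6 − 1] = 10.2.
y₂ = 10.2 × 1.05 = 10.7 m.
Head loss: ΔE = (y₂ − y₁)³/(4y₁y₂) = (10.7 − 1.05)³/(4×1.05×10.7) = 907/45.1 = 20.1 m.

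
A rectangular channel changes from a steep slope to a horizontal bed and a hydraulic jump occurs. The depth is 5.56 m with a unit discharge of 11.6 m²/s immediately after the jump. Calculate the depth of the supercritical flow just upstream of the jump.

V₂ = q/y₂ = 11.6/5.56 = 2.09 m/s; Fr₂ = V₂/√(g·y₂) = 0.282.
Since the conjugate-depth ratio holds either way, y₁/y₂ = ½[√(1 + 8Fr₂²) − 1] = ½[√1.638 − 1] = 0.140.
y₁ = 0.140 × 5.56 = 0.778 m.

y₁ = 0.778 m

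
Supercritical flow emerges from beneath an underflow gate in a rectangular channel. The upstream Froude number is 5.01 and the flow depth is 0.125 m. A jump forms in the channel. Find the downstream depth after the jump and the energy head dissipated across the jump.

Fr₁ = 5.01 (given).
From the momentum equation for a rectangular channel, y₂/y₁ = ½[√(1 + 8Fr₁²) − 1] = ½[√201.8 − 1] = 6.60.
y₂ = 6.60 × 0.125 = 0.825 m.
Head loss: ΔE = (y₂ − y₁)³/(4y₁y₂) = (0.825 − 0.125)³/(4×0.125×0.825) = 0.344/0.413 = 0.832 m.

y₂ = 0.825 m; ΔE = 0.832 m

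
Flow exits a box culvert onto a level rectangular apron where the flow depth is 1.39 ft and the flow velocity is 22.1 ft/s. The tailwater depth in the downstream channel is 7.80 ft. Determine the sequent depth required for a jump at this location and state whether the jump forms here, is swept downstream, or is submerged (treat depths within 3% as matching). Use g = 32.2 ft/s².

y₂ = 5.84 ft; the jump is submerged

Fr₁ = V₁/√(g·y₁) = 22.1/√(32.2×1.39) = 3.30.
Sequent-depth ratio: y₂/y₁ = ½[√(1 + 8Fr₁²) − 1] = ½[√88.30 − 1] = 4.20.
y₂ = 4.20 × 1.39 = 5.84 ft.
Tailwater y_tw = 7.80 ft: y_tw > y₂, so the jump is submerged.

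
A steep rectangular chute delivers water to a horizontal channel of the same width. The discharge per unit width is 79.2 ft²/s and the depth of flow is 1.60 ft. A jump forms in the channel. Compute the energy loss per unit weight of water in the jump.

ΔE = 24.4 ft

V₁ = q/y₁ = 79.2/1.60 = 49.5 ft/s. Fr₁ = V₁/√(g·y₁) = 49.5/√(32.2×1.60) = 6.90.
By Bélanger, y₂/y₁ = ½[√(1 + 8Fr₁²) − 1] = ½[√381.5 − 1] = 9.27.
y₂ = 9.27 × 1.60 = 14.8 ft.
Head loss: ΔE = (y₂ − y₁)³/(4y₁y₂) = (14.8 − 1.60)³/(4×1.60×14.8) = 2313/94.9 = 24.4 ft.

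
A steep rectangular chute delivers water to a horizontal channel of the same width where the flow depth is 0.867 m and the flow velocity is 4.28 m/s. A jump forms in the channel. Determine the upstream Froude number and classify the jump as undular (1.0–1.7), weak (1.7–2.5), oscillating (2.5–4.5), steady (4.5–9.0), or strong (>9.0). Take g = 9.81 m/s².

Fr₁ = V₁/√(g·y₁) = 4.28/√(9.81×0.867) = 1.47.
Fr₁ = 1.47 lies in the undular range.

Fr₁ = 1.47; undular jump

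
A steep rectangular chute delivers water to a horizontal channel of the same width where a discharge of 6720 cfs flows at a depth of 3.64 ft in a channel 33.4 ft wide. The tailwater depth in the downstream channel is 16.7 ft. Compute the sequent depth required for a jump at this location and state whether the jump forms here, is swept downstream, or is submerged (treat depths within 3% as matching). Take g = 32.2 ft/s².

q = Q/b = 6720/33.4 = 201 ft²/s; V₁ = q/y₁ = 55.3 ft/s. Fr₁ = V₁/√(g·y₁) = 5.11.
Bélanger equation: y₂/y₁ = ½[√(1 + 8Fr₁²) − 1] = ½[√209.5 − 1] = 6.74.
y₂ = 6.74 × 3.64 = 24.5 ft.
Tailwater y_tw = 16.7 ft: y_tw < y₂, so the jump is swept downstream.

y₂ = 24.5 ft; the jump is swept downstream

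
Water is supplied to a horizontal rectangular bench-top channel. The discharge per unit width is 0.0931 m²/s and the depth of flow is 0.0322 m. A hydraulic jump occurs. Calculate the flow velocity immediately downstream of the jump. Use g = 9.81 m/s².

V₁ = q/y₁ = 0.0931/0.0322 = 2.89 m/s. Fr₁ = V₁/√(g·y₁) = 2.89/√(9.81×0.0322) = 5.14.
Sequent-depth ratio: y₂/y₁ = ½[√(1 + 8Fr₁²) − 1] = ½[√212.7 − 1] = 6.79.
y₂ = 6.79 × 0.0322 = 0.219 m.
V₂ = q/y₂ = 0.0931/0.219 = 0.426 m/s.

V₂ = 0.426 m/s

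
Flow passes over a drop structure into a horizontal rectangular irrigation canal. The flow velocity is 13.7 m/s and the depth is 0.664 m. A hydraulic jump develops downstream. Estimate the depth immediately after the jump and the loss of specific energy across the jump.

y₂ = 4.72 m; ΔE = 5.32 m

Fr₁ = V₁/√(g·y₁) = 13.7/√(9.81×0.664) = 5.37.
From the momentum equation for a rectangular channel, y₂/y₁ = ½[√(1 + 8Fr₁²) − 1] = ½[√231.5 − 1] = 7.11.
y₂ = 7.11 × 0.664 = 4.72 m.
q = V₁·y₁ = 13.7 × 0.664 = 9.10 m²/s. V₂ = q/y₂ = 9.10/4.72 = 1.93 m/s. E₁ = y₁ + V₁²/2g = 10.2 m; E₂ = y₂ + V₂²/2g = 4.91 m. ΔE = E₁ − E₂ = 5.32 m.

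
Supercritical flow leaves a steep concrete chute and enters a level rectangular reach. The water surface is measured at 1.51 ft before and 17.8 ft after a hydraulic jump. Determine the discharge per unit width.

For a rectangular channel the momentum equation gives q² = ½·g·y₁·y₂·(y₁ + y₂) = ½×32.2×1.51×17.8×19.3 = 8356.
q = √8356 = 91.4 ft²/s.

q = 91.4 ft²/s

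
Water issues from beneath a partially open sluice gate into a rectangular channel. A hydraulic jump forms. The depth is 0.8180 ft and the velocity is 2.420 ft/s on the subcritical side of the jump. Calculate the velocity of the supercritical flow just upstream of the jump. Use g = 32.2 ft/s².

Fr₂ = V₂/√(g·y₂) = 2.420/√(32.2×0.8180) = 0.4715.
From the momentum equation (using Fr₂), y₁/y₂ = ½[√(1 + 8Fr₂²) − 1] = ½[√2.7787 − 1] = 0.3335.
y₁ = 0.3335 × 0.8180 = 0.2728 ft.
V₁ = q/y₁ = 1.980/0.2728 = 7.257 ft/s.

V₁ = 7.257 ft/s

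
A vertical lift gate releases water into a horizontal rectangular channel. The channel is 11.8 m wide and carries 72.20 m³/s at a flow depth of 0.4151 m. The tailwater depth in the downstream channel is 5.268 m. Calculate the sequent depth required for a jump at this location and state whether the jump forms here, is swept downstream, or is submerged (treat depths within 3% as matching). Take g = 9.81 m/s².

q = Q/b = 72.20/11.8 = 6.119 m²/s; V₁ = q/y₁ = 14.74 m/s. Fr₁ = V₁/√(g·y₁) = 7.305.
By Bélanger, y₂/y₁ = ½[√(1 + 8Fr₁²) − 1] = ½[√427.85 − 1] = 9.842.
y₂ = 9.842 × 0.4151 = 4.086 m.
Tailwater y_tw = 5.268 m: y_tw > y₂, so the jump is submerged.

y₂ = 4.086 m; the jump is submerged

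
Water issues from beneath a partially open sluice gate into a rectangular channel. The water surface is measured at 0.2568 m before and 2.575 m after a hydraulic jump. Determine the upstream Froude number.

For a rectangular channel the momentum equation gives q² = ½·g·y₁·y₂·(y₁ + y₂) = ½×9.81×0.2568×2.575×2.832 = 9.185.
q = √9.185 = 3.031 m²/s.
V₁ = q/y₁ = 11.80 m/s; Fr₁ = V₁/√(g·y₁) = 7.435.

Fr₁ = 7.435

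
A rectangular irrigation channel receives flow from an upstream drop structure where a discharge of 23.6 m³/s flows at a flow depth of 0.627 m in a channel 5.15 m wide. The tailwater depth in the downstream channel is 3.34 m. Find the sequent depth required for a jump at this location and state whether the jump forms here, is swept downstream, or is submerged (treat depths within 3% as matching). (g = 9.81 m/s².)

q = Q/b = 23.6/5.15 = 4.58 m²/s; V₁ = q/y₁ = 7.31 m/s. Fr₁ = V₁/√(g·y₁) = 2.95.
Sequent-depth ratio: y₂/y₁ = ½[√(1 + 8Fr₁²) − 1] = ½[√70.47 − 1] = 3.70.
y₂ = 3.70 × 0.627 = 2.32 m.
Tailwater y_tw = 3.34 m: y_tw > y₂, so the jump is submerged.

y₂ = 2.32 m; the jump is submerged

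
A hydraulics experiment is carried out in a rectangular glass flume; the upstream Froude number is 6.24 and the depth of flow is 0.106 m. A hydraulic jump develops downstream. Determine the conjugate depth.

y₂ = 0.884 m

Fr₁ = 6.24 (given).
Conjugate-depth relation: y₂/y₁ = ½[√(1 + 8Fr₁²) − 1] = ½[√312.5 − 1] = 8.34.
y₂ = 8.34 × 0.106 = 0.884 m.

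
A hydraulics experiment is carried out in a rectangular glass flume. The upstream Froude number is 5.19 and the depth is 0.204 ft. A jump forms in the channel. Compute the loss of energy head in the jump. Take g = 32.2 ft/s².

ΔE = 1.49 ft

Fr₁ = 5.19 (given).
Conjugate-depth relation: y₂/y₁ = ½[√(1 + 8Fr₁²) − 1] = ½[√216.5 − 1] = 6.86.
y₂ = 6.86 × 0.204 = 1.40 ft.
V₁ = Fr₁·√(g·y₁) = 5.19×√(32.2×0.204) = 13.3 ft/s; q = V₁·y₁ = 2.71 ft²/s. V₂ = q/y₂ = 2.71/1.40 = 1.94 ft/s. E₁ = y₁ + V₁²/2g = 2.95 ft; E₂ = y₂ + V₂²/2g = 1.46 ft. ΔE = E₁ − E₂ = 1.49 ft.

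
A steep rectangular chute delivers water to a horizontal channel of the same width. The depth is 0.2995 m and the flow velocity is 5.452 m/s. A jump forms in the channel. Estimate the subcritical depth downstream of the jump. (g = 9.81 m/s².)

Fr₁ = V₁/√(g·y₁) = 5.452/√(9.81×0.2995) = 3.181.
Conjugate-depth relation: y₂/y₁ = ½[√(1 + 8Fr₁²) − 1] = ½[√81.935 − 1] = 4.026.
y₂ = 4.026 × 0.2995 = 1.206 m.

y₂ = 1.206 m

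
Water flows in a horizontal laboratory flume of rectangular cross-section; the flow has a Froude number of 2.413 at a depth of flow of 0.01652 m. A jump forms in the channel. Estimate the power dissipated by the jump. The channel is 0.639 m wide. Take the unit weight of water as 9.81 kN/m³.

Fr₁ = 2.413 (given).
By Bélanger, y₂/y₁ = ½[√(1 + 8Fr₁²) − 1] = ½[√47.581 − 1] = 2.949.
y₂ = 2.949 × 0.01652 = 0.04872 m.
V₁ = Fr₁·√(g·y₁) = 2.413×√(9.81×0.01652) = 0.9714 m/s; q = V₁·y₁ = 0.01605 m²/s. V₂ = q/y₂ = 0.01605/0.04872 = 0.3294 m/s. E₁ = y₁ + V₁²/2g = 0.06461 m; E₂ = y₂ + V₂²/2g = 0.05425 m. ΔE = E₁ − E₂ = 0.01037 m.
Q = q·b = 0.01605 × 0.639 = 0.01025 m³/s. P = γ·Q·ΔE = 9.81 × 0.01025 × 0.01037 = 0.001043 kW.

P = 0.001043 kW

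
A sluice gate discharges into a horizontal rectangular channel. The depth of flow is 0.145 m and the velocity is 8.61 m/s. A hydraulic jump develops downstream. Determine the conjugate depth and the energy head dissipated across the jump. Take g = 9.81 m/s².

Fr₁ = V₁/√(g·y₁) = 8.61/√(9.81×0.145) = 7.22.
By Bélanger, y₂/y₁ = ½[√(1 + 8Fr₁²) − 1] = ½[√417.9 − 1] = 9.72.
y₂ = 9.72 × 0.145 = 1.41 m.
q = V₁·y₁ = 8.61 × 0.145 = 1.25 m²/s. V₂ = q/y₂ = 1.25/1.41 = 0.886 m/s. E₁ = y₁ + V₁²/2g = 3.92 m; E₂ = y₂ + V₂²/2g = 1.45 m. ΔE = E₁ − E₂ = 2.47 m.

y₂ = 1.41 m; ΔE = 2.47 m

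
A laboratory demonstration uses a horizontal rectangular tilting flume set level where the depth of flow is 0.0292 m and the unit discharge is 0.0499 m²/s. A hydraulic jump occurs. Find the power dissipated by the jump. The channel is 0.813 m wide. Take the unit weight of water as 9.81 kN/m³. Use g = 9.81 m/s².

P = 0.0202 kW

V₁ = q/y₁ = 0.0499/0.0292 = 1.71 m/s. Fr₁ = V₁/√(g·y₁) = 1.71/√(9.81×0.0292) = 3.19.
From the momentum equation for a rectangular channel, y₂/y₁ = ½[√(1 + 8Fr₁²) − 1] = ½[√82.56 − 1] = 4.04.
y₂ = 4.04 × 0.0292 = 0.118 m.
V₂ = q/y₂ = 0.0499/0.118 = 0.423 m/s. E₁ = y₁ + V₁²/2g = 0.178 m; E₂ = y₂ + V₂²/2g = 0.127 m. ΔE = E₁ − E₂ = 0.0509 m.
Q = q·b = 0.0499 × 0.813 = 0.0406 m³/s. P = γ·Q·ΔE = 9.81 × 0.0406 × 0.0509 = 0.0202 kW.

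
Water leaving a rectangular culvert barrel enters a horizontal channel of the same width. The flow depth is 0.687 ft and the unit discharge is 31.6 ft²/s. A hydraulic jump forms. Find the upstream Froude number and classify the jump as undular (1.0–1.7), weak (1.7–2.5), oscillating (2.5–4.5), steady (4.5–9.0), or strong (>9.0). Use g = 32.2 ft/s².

Fr₁ = 9.78; strong jump

V₁ = q/y₁ = 31.6/0.687 = 46.0 ft/s. Fr₁ = V₁/√(g·y₁) = 46.0/√(32.2×0.687) = 9.78.
Fr₁ = 9.78 lies in the strong range.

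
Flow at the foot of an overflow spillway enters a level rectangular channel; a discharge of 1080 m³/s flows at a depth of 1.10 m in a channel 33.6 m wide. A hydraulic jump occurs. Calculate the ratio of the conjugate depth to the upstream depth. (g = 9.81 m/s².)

q = Q/b = 1080/33.6 = 32.1 m²/s; V₁ = q/y₁ = 29.2 m/s. Fr₁ = V₁/√(g·y₁) = 8.90.
From the momentum equation for a rectangular channel, y₂/y₁ = ½[√(1 + 8Fr₁²) − 1] = ½[√634.0 − 1] = 12.1.

y₂/y₁ = 12.1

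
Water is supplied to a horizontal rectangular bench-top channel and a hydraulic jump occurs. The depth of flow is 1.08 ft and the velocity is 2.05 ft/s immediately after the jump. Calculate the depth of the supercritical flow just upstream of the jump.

y₁ = 0.217 ft

Fr₂ = V₂/√(g·y₂) = 2.05/√(32.2×1.08) = 0.348.
The Bélanger relation is symmetric: y₁/y₂ = ½[√(1 + 8Fr₂²) − 1] = ½[√1.967 − 1] = 0.201.
y₁ = 0.201 × 1.08 = 0.217 ft.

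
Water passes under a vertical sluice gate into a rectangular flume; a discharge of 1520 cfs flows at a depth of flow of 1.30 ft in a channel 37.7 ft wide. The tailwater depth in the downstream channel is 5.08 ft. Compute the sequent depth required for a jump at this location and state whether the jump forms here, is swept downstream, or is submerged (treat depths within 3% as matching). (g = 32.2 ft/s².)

y₂ = 8.19 ft; the jump is swept downstream

q = Q/b = 1520/37.7 = 40.3 ft²/s; V₁ = q/y₁ = 31.0 ft/s. Fr₁ = V₁/√(g·y₁) = 4.79.
Conjugate-depth relation: y₂/y₁ = ½[√(1 + 8Fr₁²) − 1] = ½[√184.8 − 1] = 6.30.
y₂ = 6.30 × 1.30 = 8.19 ft.
Tailwater y_tw = 5.08 ft: y_tw < y₂, so the jump is swept downstream.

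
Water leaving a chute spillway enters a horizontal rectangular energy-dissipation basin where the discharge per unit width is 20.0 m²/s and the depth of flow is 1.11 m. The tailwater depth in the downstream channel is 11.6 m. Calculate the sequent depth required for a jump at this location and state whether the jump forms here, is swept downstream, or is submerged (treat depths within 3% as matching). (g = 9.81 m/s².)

y₂ = 8.03 m; the jump is submerged

V₁ = q/y₁ = 20.0/1.11 = 18.0 m/s. Fr₁ = V₁/√(g·y₁) = 18.0/√(9.81×1.11) = 5.46.
Conjugate-depth relation: y₂/y₁ = ½[√(1 + 8Fr₁²) − 1] = ½[√239.5 − 1] = 7.24.
y₂ = 7.24 × 1.11 = 8.03 m.
Tailwater y_tw = 11.6 m: y_tw > y₂, so the jump is submerged.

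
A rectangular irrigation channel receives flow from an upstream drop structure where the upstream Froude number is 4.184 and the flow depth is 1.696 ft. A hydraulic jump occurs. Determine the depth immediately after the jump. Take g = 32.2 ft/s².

Fr₁ = 4.184 (given).
By Bélanger, y₂/y₁ = ½[√(1 + 8Fr₁²) − 1] = ½[√141.05 − 1] = 5.438.
y₂ = 5.438 × 1.696 = 9.223 ft.

y₂ = 9.223 ft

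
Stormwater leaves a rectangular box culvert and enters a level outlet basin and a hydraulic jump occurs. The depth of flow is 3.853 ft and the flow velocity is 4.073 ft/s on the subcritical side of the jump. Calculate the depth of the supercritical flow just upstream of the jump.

Fr₂ = V₂/√(g·y₂) = 4.073/√(32.2×3.853) = 0.3657.
Applying the sequent-depth relation in reverse, y₁/y₂ = ½[√(1 + 8Fr₂²) − 1] = ½[√2.0697 − 1] = 0.2193.
y₁ = 0.2193 × 3.853 = 0.8451 ft.

y₁ = 0.8451 ft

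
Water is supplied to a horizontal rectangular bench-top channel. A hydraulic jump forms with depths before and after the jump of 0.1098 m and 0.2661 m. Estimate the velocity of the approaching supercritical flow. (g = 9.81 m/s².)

V₁ = 2.114 m/s

For a rectangular channel the momentum equation gives q² = ½·g·y₁·y₂·(y₁ + y₂) = ½×9.81×0.1098×0.2661×0.3759 = 0.05387.
q = √0.05387 = 0.2321 m²/s.
V₁ = q/y₁ = 0.2321/0.1098 = 2.114 m/s.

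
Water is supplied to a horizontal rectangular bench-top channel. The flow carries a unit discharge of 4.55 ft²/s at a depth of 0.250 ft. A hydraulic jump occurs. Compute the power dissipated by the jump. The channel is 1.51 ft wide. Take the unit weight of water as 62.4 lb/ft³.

V₁ = q/y₁ = 4.55/0.250 = 18.2 ft/s. Fr₁ = V₁/√(g·y₁) = 18.2/√(32.2×0.250) = 6.41.
Sequent-depth ratio: y₂/y₁ = ½[√(1 + 8Fr₁²) − 1] = ½[√330.2 − 1] = 8.59.
y₂ = 8.59 × 0.250 = 2.15 ft.
V₂ = q/y₂ = 4.55/2.15 = 2.12 ft/s. E₁ = y₁ + V₁²/2g = 5.39 ft; E₂ = y₂ + V₂²/2g = 2.22 ft. ΔE = E₁ − E₂ = 3.18 ft.
Q = q·b = 4.55 × 1.51 = 6.87 cfs. P = γ·Q·ΔE/550 = 62.4 × 6.87 × 3.18 / 550 = 2.48 hp.

P = 2.48 hp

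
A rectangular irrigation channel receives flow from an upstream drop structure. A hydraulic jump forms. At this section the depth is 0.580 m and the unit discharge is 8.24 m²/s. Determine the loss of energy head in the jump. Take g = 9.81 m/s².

ΔE = 6.10 m

V₁ = q/y₁ = 8.24/0.580 = 14.2 m/s. Fr₁ = V₁/√(g·y₁) = 14.2/√(9.81×0.580) = 5.96.
By Bélanger, y₂/y₁ = ½[√(1 + 8Fr₁²) − 1] = ½[√284.8 − 1] = 7.94.
y₂ = 7.94 × 0.580 = 4.60 m.
V₂ = q/y₂ = 8.24/4.60 = 1.79 m/s. E₁ = y₁ + V₁²/2g = 10.9 m; E₂ = y₂ + V₂²/2g = 4.77 m. ΔE = E₁ − E₂ = 6.10 m.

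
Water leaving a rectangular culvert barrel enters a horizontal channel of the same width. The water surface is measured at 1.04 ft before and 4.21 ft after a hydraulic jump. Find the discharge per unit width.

For a rectangular channel the momentum equation gives q² = ½·g·y₁·y₂·(y₁ + y₂) = ½×32.2×1.04×4.21×5.25 = 370.
q = √370 = 19.2 ft²/s.

q = 19.2 ft²/s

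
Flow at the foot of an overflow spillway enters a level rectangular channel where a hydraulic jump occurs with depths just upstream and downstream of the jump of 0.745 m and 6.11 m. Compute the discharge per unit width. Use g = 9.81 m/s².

For a rectangular channel the momentum equation gives q² = ½·g·y₁·y₂·(y₁ + y₂) = ½×9.81×0.745×6.11×6.86 = 153.
q = √153 = 12.4 m²/s.

q = 12.4 m²/s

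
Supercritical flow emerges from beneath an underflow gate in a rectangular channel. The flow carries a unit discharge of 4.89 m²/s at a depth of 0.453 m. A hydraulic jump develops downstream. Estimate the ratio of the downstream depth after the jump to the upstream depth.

V₁ = q/y₁ = 4.89/0.453 = 10.8 m/s. Fr₁ = V₁/√(g·y₁) = 10.8/√(9.81×0.453) = 5.12.
Sequent-depth ratio: y₂/y₁ = ½[√(1 + 8Fr₁²) − 1] = ½[√210.8 − 1] = 6.76.

y₂/y₁ = 6.76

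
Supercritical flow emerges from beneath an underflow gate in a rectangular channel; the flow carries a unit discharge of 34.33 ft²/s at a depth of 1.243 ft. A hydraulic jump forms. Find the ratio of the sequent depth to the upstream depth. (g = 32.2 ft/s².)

V₁ = q/y₁ = 34.33/1.243 = 27.62 ft/s. Fr₁ = V₁/√(g·y₁) = 27.62/√(32.2×1.243) = 4.366.
Sequent-depth ratio: y₂/y₁ = ½[√(1 + 8Fr₁²) − 1] = ½[√153.46 − 1] = 5.694.

y₂/y₁ = 5.694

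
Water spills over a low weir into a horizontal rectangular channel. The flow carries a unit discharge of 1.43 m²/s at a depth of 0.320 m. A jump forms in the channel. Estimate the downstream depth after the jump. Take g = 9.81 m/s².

y₂ = 0.993 m

V₁ = q/y₁ = 1.43/0.320 = 4.47 m/s. Fr₁ = V₁/√(g·y₁) = 4.47/√(9.81×0.320) = 2.52.
Conjugate-depth relation: y₂/y₁ = ½[√(1 + 8Fr₁²) − 1] = ½[√51.89 − 1] = 3.10.
y₂ = 3.10 × 0.320 = 0.993 m.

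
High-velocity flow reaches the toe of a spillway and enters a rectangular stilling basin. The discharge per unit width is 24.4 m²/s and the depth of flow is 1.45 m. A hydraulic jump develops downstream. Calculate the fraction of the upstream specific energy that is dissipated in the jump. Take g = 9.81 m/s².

V₁ = q/y₁ = 24.4/1.45 = 16.8 m/s. Fr₁ = V₁/√(g·y₁) = 16.8/√(9.81×1.45) = 4.46.
By Bélanger, y₂/y₁ = ½[√(1 + 8Fr₁²) − 1] = ½[√160.3 − 1] = 5.83.
y₂ = 5.83 × 1.45 = 8.45 m.
E₁ = y₁ + V₁²/2g = 15.9 m. ΔE = (y₂ − y₁)³/(4y₁y₂) = 7.00 m. ΔE/E₁ = 7.00/15.9 = 0.441.

ΔE/E₁ = 0.441 (44.1%)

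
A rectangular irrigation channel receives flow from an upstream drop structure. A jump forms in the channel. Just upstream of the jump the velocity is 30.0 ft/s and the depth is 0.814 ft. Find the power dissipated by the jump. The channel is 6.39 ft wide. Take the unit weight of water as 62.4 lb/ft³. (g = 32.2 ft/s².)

P = 145 hp

Fr₁ = V₁/√(g·y₁) = 30.0/√(32.2×0.814) = 5.86.
By Bélanger, y₂/y₁ = ½[√(1 + 8Fr₁²) − 1] = ½[√275.7 − 1] = 7.80.
y₂ = 7.80 × 0.814 = 6.35 ft.
Head loss: ΔE = (y₂ − y₁)³/(4y₁y₂) = (6.35 − 0.814)³/(4×0.814×6.35) = 170/20.7 = 8.21 ft.
q = V₁·y₁ = 30.0 × 0.814 = 24.4 ft²/s. Q = q·b = 24.4 × 6.39 = 156 cfs. P = γ·Q·ΔE/550 = 62.4 × 156 × 8.21 / 550 = 145 hp.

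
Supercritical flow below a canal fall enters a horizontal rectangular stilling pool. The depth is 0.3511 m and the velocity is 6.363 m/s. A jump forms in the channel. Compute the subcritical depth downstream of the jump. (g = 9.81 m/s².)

Fr₁ = V₁/√(g·y₁) = 6.363/√(9.81×0.3511) = 3.429.
By Bélanger, y₂/y₁ = ½[√(1 + 8Fr₁²) − 1] = ½[√95.040 − 1] = 4.374.
y₂ = 4.374 × 0.3511 = 1.536 m.

y₂ = 1.536 m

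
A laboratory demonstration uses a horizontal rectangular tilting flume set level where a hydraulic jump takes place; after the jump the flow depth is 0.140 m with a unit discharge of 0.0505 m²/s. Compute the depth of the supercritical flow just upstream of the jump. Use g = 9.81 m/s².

V₂ = q/y₂ = 0.0505/0.140 = 0.361 m/s; Fr₂ = V₂/√(g·y₂) = 0.308.
The Bélanger relation is symmetric: y₁/y₂ = ½[√(1 + 8Fr₂²) − 1] = ½[√1.758 − 1] = 0.163.
y₁ = 0.163 × 0.140 = 0.0228 m.

y₁ = 0.0228 m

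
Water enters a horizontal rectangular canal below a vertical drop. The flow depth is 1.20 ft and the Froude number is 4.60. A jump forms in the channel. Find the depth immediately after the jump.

Fr₁ = 4.60 (given).
Conjugate-depth relation: y₂/y₁ = ½[√(1 + 8Fr₁²) − 1] = ½[√170.3 − 1] = 6.02.
y₂ = 6.02 × 1.20 = 7.23 ft.

y₂ = 7.23 ft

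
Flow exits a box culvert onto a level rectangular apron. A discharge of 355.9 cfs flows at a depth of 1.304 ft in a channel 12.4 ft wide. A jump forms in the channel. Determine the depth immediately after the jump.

y₂ = 5.646 ft

q = Q/b = 355.9/12.4 = 28.70 ft²/s; V₁ = q/y₁ = 22.01 ft/s. Fr₁ = V₁/√(g·y₁) = 3.397.
Bélanger equation: y₂/y₁ = ½[√(1 + 8Fr₁²) − 1] = ½[√93.303 − 1] = 4.330.
y₂ = 4.330 × 1.304 = 5.646 ft.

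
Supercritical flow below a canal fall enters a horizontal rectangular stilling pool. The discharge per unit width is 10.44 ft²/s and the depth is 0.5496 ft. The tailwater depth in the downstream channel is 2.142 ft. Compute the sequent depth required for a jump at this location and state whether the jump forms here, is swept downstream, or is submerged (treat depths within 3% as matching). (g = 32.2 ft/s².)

y₂ = 3.246 ft; the jump is swept downstream

V₁ = q/y₁ = 10.44/0.5496 = 19.00 ft/s. Fr₁ = V₁/√(g·y₁) = 19.00/√(32.2×0.5496) = 4.515.
By Bélanger, y₂/y₁ = ½[√(1 + 8Fr₁²) − 1] = ½[√164.12 − 1] = 5.905.
y₂ = 5.905 × 0.5496 = 3.246 ft.
Tailwater y_tw = 2.142 ft: y_tw < y₂, so the jump is swept downstream.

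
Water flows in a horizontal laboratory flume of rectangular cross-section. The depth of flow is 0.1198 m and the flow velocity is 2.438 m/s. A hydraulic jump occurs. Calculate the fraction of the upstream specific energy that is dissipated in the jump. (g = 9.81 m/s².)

ΔE/E₁ = 0.132 (13.2%)

Fr₁ = V₁/√(g·y₁) = 2.438/√(9.81×0.1198) = 2.249.
Bélanger equation: y₂/y₁ = ½[√(1 + 8Fr₁²) − 1] = ½[√41.461 − 1] = 2.719.
y₂ = 2.719 × 0.1198 = 0.3258 m.
E₁ = y₁ + V₁²/2g = 0.4227 m. ΔE = (y₂ − y₁)³/(4y₁y₂) = 0.05599 m. ΔE/E₁ = 0.05599/0.4227 = 0.132.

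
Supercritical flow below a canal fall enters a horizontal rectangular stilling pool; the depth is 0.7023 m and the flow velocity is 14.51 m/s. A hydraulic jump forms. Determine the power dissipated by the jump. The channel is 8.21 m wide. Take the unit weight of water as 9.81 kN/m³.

Fr₁ = V₁/√(g·y₁) = 14.51/√(9.81×0.7023) = 5.528.
Conjugate-depth relation: y₂/y₁ = ½[√(1 + 8Fr₁²) − 1] = ½[√245.47 − 1] = 7.334.
y₂ = 7.334 × 0.7023 = 5.151 m.
q = V₁·y₁ = 14.51 × 0.7023 = 10.19 m²/s. V₂ = q/y₂ = 10.19/5.151 = 1.979 m/s. E₁ = y₁ + V₁²/2g = 11.43 m; E₂ = y₂ + V₂²/2g = 5.350 m. ΔE = E₁ − E₂ = 6.083 m.
Q = q·b = 10.19 × 8.21 = 83.66 m³/s. P = γ·Q·ΔE = 9.81 × 83.66 × 6.083 = 4993 kW.

P = 4993 kW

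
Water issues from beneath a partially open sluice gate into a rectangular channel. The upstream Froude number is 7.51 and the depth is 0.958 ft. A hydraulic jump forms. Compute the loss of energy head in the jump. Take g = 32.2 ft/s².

ΔE = 18.0 ft

Fr₁ = 7.51 (given).
Conjugate-depth relation: y₂/y₁ = ½[√(1 + 8Fr₁²) − 1] = ½[√452.2 − 1] = 10.1.
y₂ = 10.1 × 0.958 = 9.71 ft.
V₁ = Fr₁·√(g·y₁) = 7.51×√(32.2×0.958) = 41.7 ft/s; q = V₁·y₁ = 40.0 ft²/s. V₂ = q/y₂ = 40.0/9.71 = 4.12 ft/s. E₁ = y₁ + V₁²/2g = 28.0 ft; E₂ = y₂ + V₂²/2g = 9.97 ft. ΔE = E₁ − E₂ = 18.0 ft.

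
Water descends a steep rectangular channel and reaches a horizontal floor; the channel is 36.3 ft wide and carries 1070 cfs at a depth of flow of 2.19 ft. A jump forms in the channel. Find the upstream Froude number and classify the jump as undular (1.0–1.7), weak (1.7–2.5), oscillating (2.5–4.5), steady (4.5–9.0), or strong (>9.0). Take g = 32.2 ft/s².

q = Q/b = 1070/36.3 = 29.5 ft²/s; V₁ = q/y₁ = 13.5 ft/s. Fr₁ = V₁/√(g·y₁) = 1.60.
Fr₁ = 1.60 lies in the undular range.

Fr₁ = 1.60; undular jump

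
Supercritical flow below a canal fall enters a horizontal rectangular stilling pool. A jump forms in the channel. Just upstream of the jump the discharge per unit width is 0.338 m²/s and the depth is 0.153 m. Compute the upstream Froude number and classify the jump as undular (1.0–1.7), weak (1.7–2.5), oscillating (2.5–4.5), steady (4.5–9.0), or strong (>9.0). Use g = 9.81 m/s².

Fr₁ = 1.80; weak jump

V₁ = q/y₁ = 0.338/0.153 = 2.21 m/s. Fr₁ = V₁/√(g·y₁) = 2.21/√(9.81×0.153) = 1.80.
Fr₁ = 1.80 lies in the weak range.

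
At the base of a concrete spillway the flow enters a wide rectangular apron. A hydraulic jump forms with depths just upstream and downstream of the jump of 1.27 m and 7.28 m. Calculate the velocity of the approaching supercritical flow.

For a rectangular channel the momentum equation gives q² = ½·g·y₁·y₂·(y₁ + y₂) = ½×9.81×1.27×7.28×8.55 = 388.
q = √388 = 19.7 m²/s.
V₁ = q/y₁ = 19.7/1.27 = 15.5 m/s.

V₁ = 15.5 m/s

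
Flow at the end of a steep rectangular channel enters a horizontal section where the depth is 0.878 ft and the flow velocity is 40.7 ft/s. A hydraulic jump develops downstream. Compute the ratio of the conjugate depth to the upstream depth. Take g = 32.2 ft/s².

y₂/y₁ = 10.3

Fr₁ = V₁/√(g·y₁) = 40.7/√(32.2×0.878) = 7.65.
By Bélanger, y₂/y₁ = ½[√(1 + 8Fr₁²) − 1] = ½[√469.7 − 1] = 10.3.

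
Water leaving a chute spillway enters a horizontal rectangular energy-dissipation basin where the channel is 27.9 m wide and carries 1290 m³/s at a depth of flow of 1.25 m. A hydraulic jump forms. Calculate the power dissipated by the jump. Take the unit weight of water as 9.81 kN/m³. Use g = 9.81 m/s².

q = Q/b = 1290/27.9 = 46.2 m²/s; V₁ = q/y₁ = 37.0 m/s. Fr₁ = V₁/√(g·y₁) = 10.6.
Conjugate-depth relation: y₂/y₁ = ½[√(1 + 8Fr₁²) − 1] = ½[√893.6 − 1] = 14.4.
y₂ = 14.4 × 1.25 = 18.1 m.
V₂ = q/y₂ = 46.2/18.1 = 2.56 m/s. E₁ = y₁ + V₁²/2g = 71.0 m; E₂ = y₂ + V₂²/2g = 18.4 m. ΔE = E₁ − E₂ = 52.6 m.
P = γ·Q·ΔE = 9.81 × 1290 × 52.6 = 665556 kW.

P = 665556 kW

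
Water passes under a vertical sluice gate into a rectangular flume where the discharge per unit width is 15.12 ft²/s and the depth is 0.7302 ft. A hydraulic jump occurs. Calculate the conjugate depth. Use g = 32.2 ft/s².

V₁ = q/y₁ = 15.12/0.7302 = 20.71 ft/s. Fr₁ = V₁/√(g·y₁) = 20.71/√(32.2×0.7302) = 4.270.
From the momentum equation for a rectangular channel, y₂/y₁ = ½[√(1 + 8Fr₁²) − 1] = ½[√146.89 − 1] = 5.560.
y₂ = 5.560 × 0.7302 = 4.060 ft.

y₂ = 4.060 ft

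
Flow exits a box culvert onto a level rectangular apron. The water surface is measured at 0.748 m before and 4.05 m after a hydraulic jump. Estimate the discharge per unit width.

q = 8.44 m²/s

For a rectangular channel the momentum equation gives q² = ½·g·y₁·y₂·(y₁ + y₂) = ½×9.81×0.748×4.05×4.80 = 71.3.
q = √71.3 = 8.44 m²/s.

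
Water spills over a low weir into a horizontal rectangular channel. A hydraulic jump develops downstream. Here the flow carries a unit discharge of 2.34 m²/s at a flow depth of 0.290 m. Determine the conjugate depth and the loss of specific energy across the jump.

y₂ = 1.82 m; ΔE = 1.70 m

V₁ = q/y₁ = 2.34/0.290 = 8.07 m/s. Fr₁ = V₁/√(g·y₁) = 8.07/√(9.81×0.290) = 4.78.
By Bélanger, y₂/y₁ = ½[√(1 + 8Fr₁²) − 1] = ½[√184.1 − 1] = 6.28.
y₂ = 6.28 × 0.290 = 1.82 m.
Head loss: ΔE = (y₂ − y₁)³/(4y₁y₂) = (1.82 − 0.290)³/(4×0.290×1.82) = 3.60/2.11 = 1.70 m.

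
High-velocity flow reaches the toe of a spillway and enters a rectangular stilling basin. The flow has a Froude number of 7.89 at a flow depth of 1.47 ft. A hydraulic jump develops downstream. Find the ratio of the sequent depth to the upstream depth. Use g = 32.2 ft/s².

y₂/y₁ = 10.7

Fr₁ = 7.89 (given).
Bélanger equation: y₂/y₁ = ½[√(1 + 8Fr₁²) − 1] = ½[√499.0 − 1] = 10.7.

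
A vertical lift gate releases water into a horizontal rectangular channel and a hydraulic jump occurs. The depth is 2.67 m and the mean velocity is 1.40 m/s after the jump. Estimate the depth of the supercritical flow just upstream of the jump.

Fr₂ = V₂/√(g·y₂) = 1.40/√(9.81×2.67) = 0.274.
Applying the sequent-depth relation in reverse, y₁/y₂ = ½[√(1 + 8Fr₂²) − 1] = ½[√1.599 − 1] = 0.132.
y₁ = 0.132 × 2.67 = 0.353 m.

y₁ = 0.353 m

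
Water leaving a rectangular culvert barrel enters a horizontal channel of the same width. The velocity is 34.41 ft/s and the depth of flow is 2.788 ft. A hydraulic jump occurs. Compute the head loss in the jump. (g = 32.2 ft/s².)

Fr₁ = V₁/√(g·y₁) = 34.41/√(32.2×2.788) = 3.632.
Conjugate-depth relation: y₂/y₁ = ½[√(1 + 8Fr₁²) − 1] = ½[√106.51 − 1] = 4.660.
y₂ = 4.660 × 2.788 = 12.99 ft.
Head loss: ΔE = (y₂ − y₁)³/(4y₁y₂) = (12.99 − 2.788)³/(4×2.788×12.99) = 1063/144.9 = 7.334 ft.

ΔE = 7.334 ft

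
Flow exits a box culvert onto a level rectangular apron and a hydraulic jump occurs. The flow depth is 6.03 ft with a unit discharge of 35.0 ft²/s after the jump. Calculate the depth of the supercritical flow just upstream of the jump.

V₂ = q/y₂ = 35.0/6.03 = 5.80 ft/s; Fr₂ = V₂/√(g·y₂) = 0.417.
Since the conjugate-depth ratio holds either way, y₁/y₂ = ½[√(1 + 8Fr₂²) − 1] = ½[√2.388 − 1] = 0.273.
y₁ = 0.273 × 6.03 = 1.64 ft.

y₁ = 1.64 ft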